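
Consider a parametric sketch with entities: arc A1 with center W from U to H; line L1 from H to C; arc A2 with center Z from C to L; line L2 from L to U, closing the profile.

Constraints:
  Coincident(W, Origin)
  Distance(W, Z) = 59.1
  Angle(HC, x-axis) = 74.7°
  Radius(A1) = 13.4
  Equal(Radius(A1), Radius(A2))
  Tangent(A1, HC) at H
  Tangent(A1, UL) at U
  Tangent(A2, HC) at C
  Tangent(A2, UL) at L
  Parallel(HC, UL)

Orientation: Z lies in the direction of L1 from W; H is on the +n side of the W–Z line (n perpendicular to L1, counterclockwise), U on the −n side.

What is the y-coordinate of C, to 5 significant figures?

60.541

Tangency of A1 to both parallel lines with radius 13.4 puts H and U at W ± 13.4·n: H = (-12.925, 3.5359), U = (12.925, -3.5359). Equal radii place C and L the same way about Z: C = Z + 13.4·n = (2.6698, 60.541), L = Z − 13.4·n = (28.520, 53.469). So C.y = 60.541.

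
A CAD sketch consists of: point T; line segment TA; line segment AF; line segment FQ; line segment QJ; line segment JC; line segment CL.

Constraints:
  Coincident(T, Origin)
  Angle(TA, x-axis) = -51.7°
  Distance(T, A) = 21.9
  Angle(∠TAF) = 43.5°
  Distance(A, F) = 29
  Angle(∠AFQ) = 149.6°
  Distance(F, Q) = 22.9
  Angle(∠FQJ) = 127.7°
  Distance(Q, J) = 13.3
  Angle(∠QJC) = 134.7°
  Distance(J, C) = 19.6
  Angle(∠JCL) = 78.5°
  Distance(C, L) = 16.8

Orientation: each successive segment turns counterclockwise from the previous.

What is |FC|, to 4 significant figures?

41.30

∠FQJ = 127.7° gives QJ at 167.5° from the x-axis; with |QJ| = 13.3, J = (-6.534, 35.29). ∠QJC = 134.7° gives JC at -147.2° from the x-axis; with |JC| = 19.6, C = (-23.01, 24.68). Then |FC| = |C − F| = 41.30.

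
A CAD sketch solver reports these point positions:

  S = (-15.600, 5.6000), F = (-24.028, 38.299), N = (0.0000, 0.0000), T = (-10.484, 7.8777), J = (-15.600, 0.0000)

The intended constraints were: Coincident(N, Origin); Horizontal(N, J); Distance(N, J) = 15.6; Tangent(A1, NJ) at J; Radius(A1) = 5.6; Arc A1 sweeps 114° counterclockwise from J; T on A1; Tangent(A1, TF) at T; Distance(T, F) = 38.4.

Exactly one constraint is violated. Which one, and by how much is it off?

Distance(T, F) = 38.4 — off by 5.10.

N = (0.00, 0.00) ✓; N.y = 0.00, J.y = 0.00 ✓; |NJ| = 15.60 ✓; ∠(SJ, JN) = 90.00° ✓; |SJ| = 5.600 ✓; bearing(S→T) − bearing(S→J) = 114.0° ✓; |ST| = 5.600 ✓; ∠(ST, TF) = 90.00° ✓; |TF| = 33.30 ✗.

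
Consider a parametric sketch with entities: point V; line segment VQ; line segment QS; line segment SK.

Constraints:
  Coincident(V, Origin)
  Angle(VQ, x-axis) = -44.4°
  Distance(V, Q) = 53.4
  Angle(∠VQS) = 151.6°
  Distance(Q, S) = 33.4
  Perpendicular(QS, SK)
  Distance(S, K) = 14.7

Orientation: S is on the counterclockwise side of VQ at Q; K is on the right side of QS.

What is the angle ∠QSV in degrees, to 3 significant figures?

17.5°

V is at the origin; VQ runs at -44.4° with length 53.4, so Q = 53.4·(cos -44.4°, sin -44.4°) = (38.2, -37.4). ∠VQS = 151.6°, so QS runs at -44.4° + (180° − 151.6°) = -16.0° from the x-axis; with |QS| = 33.4, S = Q + 33.4·(cos -16.0°, sin -16.0°) = (70.3, -46.6). Then cos ∠QSV = SQ·SV / (|SQ||SV|), giving 17.5°.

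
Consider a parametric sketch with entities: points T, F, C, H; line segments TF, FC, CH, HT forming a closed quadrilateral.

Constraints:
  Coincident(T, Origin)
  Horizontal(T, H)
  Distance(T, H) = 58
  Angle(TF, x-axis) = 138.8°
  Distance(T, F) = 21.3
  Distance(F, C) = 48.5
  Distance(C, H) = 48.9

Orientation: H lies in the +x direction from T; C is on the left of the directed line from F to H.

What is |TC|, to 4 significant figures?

45.81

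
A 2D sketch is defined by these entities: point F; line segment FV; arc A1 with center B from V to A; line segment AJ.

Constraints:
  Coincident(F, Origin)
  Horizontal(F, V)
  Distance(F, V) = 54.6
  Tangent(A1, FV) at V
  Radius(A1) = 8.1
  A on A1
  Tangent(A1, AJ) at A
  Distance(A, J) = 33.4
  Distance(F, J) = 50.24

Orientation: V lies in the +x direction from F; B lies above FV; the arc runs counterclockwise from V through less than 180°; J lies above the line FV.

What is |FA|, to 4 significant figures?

61.60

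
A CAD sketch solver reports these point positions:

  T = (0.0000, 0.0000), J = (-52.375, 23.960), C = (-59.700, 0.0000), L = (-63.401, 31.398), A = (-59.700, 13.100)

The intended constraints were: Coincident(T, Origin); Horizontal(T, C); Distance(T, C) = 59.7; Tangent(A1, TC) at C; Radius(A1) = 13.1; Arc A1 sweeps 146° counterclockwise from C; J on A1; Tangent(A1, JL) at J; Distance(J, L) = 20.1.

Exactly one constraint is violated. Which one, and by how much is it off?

Distance(J, L) = 20.1 — off by 6.80.

T = (0.00, 0.00) ✓; T.y = 0.00, C.y = 0.00 ✓; |TC| = 59.70 ✓; ∠(AC, CT) = 90.00° ✓; |AC| = 13.10 ✓; bearing(A→J) − bearing(A→C) = 146.0° ✓; |AJ| = 13.10 ✓; ∠(AJ, JL) = 90.00° ✓; |JL| = 13.30 ✗.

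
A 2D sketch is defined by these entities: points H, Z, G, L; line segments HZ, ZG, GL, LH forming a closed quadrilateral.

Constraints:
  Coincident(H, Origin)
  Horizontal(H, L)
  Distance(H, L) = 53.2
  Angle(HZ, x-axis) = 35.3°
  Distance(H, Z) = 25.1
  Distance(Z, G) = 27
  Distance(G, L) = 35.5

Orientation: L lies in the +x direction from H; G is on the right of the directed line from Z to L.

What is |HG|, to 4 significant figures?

23.55

Checks: |ZG| = 27.00 ✓; |GL| = 35.50 ✓.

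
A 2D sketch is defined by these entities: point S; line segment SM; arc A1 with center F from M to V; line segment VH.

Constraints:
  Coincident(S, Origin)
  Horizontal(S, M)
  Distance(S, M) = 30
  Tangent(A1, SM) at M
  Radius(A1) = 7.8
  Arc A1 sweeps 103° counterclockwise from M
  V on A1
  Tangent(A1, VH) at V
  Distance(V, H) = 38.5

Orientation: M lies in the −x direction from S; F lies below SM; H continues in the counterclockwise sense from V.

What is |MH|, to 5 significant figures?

47.080

On A1, M sits at bearing 90° from F; a 103° counterclockwise sweep puts V at bearing 193°, so V = F + 7.8·(cos 193°, sin 193°) = (-37.600, -9.5546). Since A1 is tangent to VH there, FV ⟂ VH, so VH runs along (−sin 193°, cos 193°); with |VH| = 38.5, H = (-28.939, -47.068). Then |MH| = |H − M| = 47.080.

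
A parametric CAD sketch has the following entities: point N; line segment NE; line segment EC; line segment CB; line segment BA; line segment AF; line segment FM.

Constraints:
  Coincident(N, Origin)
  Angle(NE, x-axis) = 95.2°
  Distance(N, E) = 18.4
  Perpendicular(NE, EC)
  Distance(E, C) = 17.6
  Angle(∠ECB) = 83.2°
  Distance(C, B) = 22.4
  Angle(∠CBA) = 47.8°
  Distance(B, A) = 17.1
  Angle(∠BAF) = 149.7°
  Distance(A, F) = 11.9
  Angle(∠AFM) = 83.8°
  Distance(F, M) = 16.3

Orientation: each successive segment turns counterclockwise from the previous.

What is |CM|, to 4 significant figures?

3.639

N is at the origin; NE runs at 95.2° with length 18.4, so E = (-1.668, 18.32). The perpendicularity gives EC at right angles to NE, so EC runs at -174.8°; with |EC| = 17.6, C = (-19.20, 16.73). ∠ECB = 83.2° gives CB at -78.00° from the x-axis; with |CB| = 22.4, B = (-14.54, -5.181). ∠CBA = 47.8° gives BA at 54.20° from the x-axis; with |BA| = 17.1, A = (-4.535, 8.688). ∠BAF = 149.7° gives AF at 84.50° from the x-axis; with |AF| = 11.9, F = (-3.395, 20.53). ∠AFM = 83.8° gives FM at -179.3° from the x-axis; with |FM| = 16.3, M = (-19.69, 20.33). Then |CM| = |M − C| = 3.639.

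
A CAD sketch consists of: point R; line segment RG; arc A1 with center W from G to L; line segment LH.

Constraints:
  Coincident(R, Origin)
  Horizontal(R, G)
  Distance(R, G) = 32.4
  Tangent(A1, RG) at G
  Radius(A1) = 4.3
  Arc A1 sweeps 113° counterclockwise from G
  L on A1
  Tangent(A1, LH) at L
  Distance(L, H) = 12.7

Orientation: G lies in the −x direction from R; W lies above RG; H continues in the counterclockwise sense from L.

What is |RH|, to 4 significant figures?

37.79

R is at the origin; RG is horizontal with |RG| = 32.4 and G on the −x side, so G = (-32.40, 0.000). The tangent condition forces WG to be normal to RG, so W = G + (0, 4.3) = (-32.40, 4.300). On A1, G sits at bearing -90° from W; a 113° counterclockwise sweep puts L at bearing 23°, so L = W + 4.3·(cos 23°, sin 23°) = (-28.44, 5.980). A1 meets LH tangentially, so WL is at right angles to LH, so LH runs along (−sin 23°, cos 23°); with |LH| = 12.7, H = (-33.40, 17.67). Then |RH| = |H − R| = 37.79.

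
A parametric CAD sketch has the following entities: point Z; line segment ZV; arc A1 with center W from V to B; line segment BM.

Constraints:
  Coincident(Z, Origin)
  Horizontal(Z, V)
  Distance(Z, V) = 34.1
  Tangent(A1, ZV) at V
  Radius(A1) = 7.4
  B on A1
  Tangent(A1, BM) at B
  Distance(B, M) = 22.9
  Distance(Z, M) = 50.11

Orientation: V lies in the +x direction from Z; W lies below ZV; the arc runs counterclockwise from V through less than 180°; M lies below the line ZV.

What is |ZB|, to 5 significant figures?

29.918

Checks: |WB| = 7.400 ✓; ∠(WB, BM) = 90.00° ✓; |BM| = 22.90 ✓; |ZM| = 50.11 ✓.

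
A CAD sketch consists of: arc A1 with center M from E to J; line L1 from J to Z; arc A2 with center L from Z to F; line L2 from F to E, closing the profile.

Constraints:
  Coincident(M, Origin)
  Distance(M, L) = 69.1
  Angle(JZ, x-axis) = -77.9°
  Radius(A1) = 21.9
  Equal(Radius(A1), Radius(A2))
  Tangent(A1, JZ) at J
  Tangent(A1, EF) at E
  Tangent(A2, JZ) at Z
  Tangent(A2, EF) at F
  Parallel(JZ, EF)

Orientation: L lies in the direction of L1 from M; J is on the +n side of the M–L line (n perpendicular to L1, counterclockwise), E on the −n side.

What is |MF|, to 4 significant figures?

72.49

Tangency of A1 to both parallel lines with radius 21.9 puts J and E at M ± 21.9·n: J = (21.41, 4.591), E = (-21.41, -4.591). Equal radii place Z and F the same way about L: Z = L + 21.9·n = (35.90, -62.97), F = L − 21.9·n = (-6.929, -72.16). Then |MF| = |F − M| = 72.49.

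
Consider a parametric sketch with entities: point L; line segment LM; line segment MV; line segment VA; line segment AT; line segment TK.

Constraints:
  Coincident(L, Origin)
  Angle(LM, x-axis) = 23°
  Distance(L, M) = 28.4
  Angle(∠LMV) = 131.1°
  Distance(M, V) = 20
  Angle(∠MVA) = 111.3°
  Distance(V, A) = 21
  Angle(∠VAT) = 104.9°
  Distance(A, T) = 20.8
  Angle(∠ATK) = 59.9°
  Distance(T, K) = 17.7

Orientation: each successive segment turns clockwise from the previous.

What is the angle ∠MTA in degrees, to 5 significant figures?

72.601°

L is at the origin; LM runs at 23.0° with length 28.4, so M = (26.142, 11.097). ∠LMV = 131.1° gives MV at -25.900° from the x-axis; with |MV| = 20.0, V = (44.133, 2.3607). ∠MVA = 111.3° gives VA at -94.600° from the x-axis; with |VA| = 21.0, A = (42.449, -18.572). ∠VAT = 104.9° gives AT at -169.70° from the x-axis; with |AT| = 20.8, T = (21.985, -22.291). Then cos ∠MTA = TM·TA / (|TM||TA|), giving 72.601°.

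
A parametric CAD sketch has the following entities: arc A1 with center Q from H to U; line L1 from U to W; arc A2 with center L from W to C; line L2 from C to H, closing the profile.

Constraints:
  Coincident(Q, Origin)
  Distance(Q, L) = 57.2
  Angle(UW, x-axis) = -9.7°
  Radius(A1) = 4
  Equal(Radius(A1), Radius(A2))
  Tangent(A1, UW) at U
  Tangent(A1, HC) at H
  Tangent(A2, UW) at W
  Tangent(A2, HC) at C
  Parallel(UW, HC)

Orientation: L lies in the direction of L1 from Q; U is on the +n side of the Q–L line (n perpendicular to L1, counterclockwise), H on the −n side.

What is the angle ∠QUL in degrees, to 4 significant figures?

86.00°

Q is at the origin and L lies 57.2 along u from Q, so L = 57.2·u = (56.38, -9.638). Tangency of A1 to both parallel lines with radius 4.0 puts U and H at Q ± 4.0·n: U = (0.6740, 3.943), H = (-0.6740, -3.943). Then cos ∠QUL = UQ·UL / (|UQ||UL|), giving 86.00°.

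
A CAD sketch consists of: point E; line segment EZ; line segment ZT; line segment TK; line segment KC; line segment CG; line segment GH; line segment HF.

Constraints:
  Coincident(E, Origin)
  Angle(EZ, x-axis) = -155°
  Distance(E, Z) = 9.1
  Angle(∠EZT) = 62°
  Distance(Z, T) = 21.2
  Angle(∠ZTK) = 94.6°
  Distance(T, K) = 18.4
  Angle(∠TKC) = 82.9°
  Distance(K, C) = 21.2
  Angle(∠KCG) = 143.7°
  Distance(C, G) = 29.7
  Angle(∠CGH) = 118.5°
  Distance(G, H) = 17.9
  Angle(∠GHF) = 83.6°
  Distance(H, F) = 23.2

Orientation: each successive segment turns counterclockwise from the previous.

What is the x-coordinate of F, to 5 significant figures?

-12.541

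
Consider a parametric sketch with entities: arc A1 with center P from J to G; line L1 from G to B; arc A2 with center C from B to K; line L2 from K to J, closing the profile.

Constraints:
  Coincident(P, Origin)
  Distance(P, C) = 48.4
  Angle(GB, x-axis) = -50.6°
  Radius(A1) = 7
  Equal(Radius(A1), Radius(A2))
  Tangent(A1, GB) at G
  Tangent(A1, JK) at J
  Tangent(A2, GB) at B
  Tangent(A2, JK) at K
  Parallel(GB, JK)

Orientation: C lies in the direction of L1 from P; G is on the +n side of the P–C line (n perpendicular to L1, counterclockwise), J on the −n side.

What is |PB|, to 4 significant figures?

48.90

The slot axis is L1's direction at -50.6°, so u = (cos -50.6°, sin -50.6°) = (0.6347, -0.7727) and n = (−sin -50.6°, cos -50.6°) = (0.7727, 0.6347). P is at the origin and C lies 48.4 along u from P, so C = 48.4·u = (30.72, -37.40). Tangency of A1 to both parallel lines with radius 7.0 puts G and J at P ± 7.0·n: G = (5.409, 4.443), J = (-5.409, -4.443). Equal radii place B and K the same way about C: B = C + 7.0·n = (36.13, -32.96), K = C − 7.0·n = (25.31, -41.84). Then |PB| = |B − P| = 48.90.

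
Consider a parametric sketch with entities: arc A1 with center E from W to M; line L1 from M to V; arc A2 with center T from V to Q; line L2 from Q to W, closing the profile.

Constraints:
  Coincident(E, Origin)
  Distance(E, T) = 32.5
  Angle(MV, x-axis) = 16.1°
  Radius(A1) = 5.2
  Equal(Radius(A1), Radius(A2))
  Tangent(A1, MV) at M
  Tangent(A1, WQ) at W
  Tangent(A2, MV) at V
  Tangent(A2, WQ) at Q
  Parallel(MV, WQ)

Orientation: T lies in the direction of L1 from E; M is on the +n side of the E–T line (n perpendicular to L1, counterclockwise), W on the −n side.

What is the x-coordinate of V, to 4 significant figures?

29.78

The slot axis is L1's direction at 16.1°, so u = (cos 16.1°, sin 16.1°) = (0.9608, 0.2773) and n = (−sin 16.1°, cos 16.1°) = (-0.2773, 0.9608). E is at the origin and T lies 32.5 along u from E, so T = 32.5·u = (31.23, 9.013). Tangency of A1 to both parallel lines with radius 5.2 puts M and W at E ± 5.2·n: M = (-1.442, 4.996), W = (1.442, -4.996). Equal radii place V and Q the same way about T: V = T + 5.2·n = (29.78, 14.01), Q = T − 5.2·n = (32.67, 4.017). So V.x = 29.78.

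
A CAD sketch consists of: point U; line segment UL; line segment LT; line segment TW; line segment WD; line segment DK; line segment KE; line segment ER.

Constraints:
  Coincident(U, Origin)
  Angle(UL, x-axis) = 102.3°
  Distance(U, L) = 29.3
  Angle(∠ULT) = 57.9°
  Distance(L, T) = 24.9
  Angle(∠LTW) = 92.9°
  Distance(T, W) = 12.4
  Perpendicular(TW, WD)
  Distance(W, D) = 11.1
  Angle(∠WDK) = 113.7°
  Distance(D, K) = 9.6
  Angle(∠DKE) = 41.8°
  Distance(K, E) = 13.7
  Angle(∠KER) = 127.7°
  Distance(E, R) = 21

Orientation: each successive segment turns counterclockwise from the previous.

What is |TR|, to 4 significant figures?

29.83

U is at the origin; UL runs at 102.3° with length 29.3, so L = (-6.242, 28.63). ∠ULT = 57.9° gives LT at -135.6° from the x-axis; with |LT| = 24.9, T = (-24.03, 11.21). ∠LTW = 92.9° gives TW at -48.50° from the x-axis; with |TW| = 12.4, W = (-15.82, 1.919). The perpendicularity gives WD at right angles to TW, so WD runs at 41.50°; with |WD| = 11.1, D = (-7.502, 9.274). ∠WDK = 113.7° gives DK at 107.8° from the x-axis; with |DK| = 9.6, K = (-10.44, 18.41). ∠DKE = 41.8° gives KE at -114.0° from the x-axis; with |KE| = 13.7, E = (-16.01, 5.899). ∠KER = 127.7° gives ER at -61.70° from the x-axis; with |ER| = 21.0, R = (-6.053, -12.59). Then |TR| = |R − T| = 29.83.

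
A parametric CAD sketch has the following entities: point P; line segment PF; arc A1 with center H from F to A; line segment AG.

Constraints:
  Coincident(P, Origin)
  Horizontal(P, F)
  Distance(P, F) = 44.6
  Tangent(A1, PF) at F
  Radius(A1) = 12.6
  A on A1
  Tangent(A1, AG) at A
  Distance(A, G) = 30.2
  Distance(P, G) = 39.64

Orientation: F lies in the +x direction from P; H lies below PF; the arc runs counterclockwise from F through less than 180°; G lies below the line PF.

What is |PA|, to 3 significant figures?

34.0

P is at the origin; PF is horizontal with |PF| = 44.6 and F on the +x side, so F = (44.6, 0.00). A1 meets PF tangentially, so HF is at right angles to PF, so H = F + (0, -12.6) = (44.6, -12.6). Since HA ⟂ AG (tangency), |HG| = √(12.6² + 30.2²) = 32.7 regardless of where A sits on A1. So G lies on both circle(P, 39.64) and circle(H, 32.7); the below-PF intersection is G = (20.0, -34.2). A is the foot of the tangent from G: A = (33.3, -7.07).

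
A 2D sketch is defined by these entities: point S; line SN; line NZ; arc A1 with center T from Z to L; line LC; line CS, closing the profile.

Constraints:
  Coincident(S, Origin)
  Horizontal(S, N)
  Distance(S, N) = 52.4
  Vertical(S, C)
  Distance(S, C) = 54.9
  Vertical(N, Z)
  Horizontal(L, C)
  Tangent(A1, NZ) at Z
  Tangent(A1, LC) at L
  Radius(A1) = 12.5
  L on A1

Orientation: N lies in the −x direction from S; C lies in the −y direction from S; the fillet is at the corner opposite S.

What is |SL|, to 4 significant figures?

67.87

S is at the origin; S and N share the same y with |SN| = 52.4 and N on the −x side, so N = (-52.40, 0.000). SC is vertical with |SC| = 54.9 and C on the −y side, so C = (0.000, -54.90). The virtual corner opposite S is at (-52.40, -54.90). Tangency of A1 to NZ means the radius TZ is perpendicular to NZ and tangency of A1 to LC means the radius TL is perpendicular to LC, with radius 12.5, so the center T sits 12.5 in from both sides at T = (-39.90, -42.40). That places the tangent points at Z = (-52.40, -42.40) on NZ and L = (-39.90, -54.90) on LC. Then |SL| = |L − S| = 67.87.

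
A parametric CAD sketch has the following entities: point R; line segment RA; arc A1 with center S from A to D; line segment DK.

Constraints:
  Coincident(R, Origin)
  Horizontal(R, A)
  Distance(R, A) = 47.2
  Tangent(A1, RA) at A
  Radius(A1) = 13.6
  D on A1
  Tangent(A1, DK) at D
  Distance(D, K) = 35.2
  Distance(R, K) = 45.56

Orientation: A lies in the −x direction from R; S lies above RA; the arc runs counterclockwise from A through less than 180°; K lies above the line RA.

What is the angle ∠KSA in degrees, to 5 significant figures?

135.56°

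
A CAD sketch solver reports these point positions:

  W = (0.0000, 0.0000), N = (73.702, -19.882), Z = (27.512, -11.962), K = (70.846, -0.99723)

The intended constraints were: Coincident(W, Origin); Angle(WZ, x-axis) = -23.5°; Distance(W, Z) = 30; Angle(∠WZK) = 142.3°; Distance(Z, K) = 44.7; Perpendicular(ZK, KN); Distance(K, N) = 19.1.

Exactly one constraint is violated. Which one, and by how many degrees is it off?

Perpendicular(ZK, KN) — off by 5.60°.

W = (0.00, 0.00) ✓; WZ at -23.50° ✓; |WZ| = 30.00 ✓; ∠WZK = 142.3° ✓; |ZK| = 44.70 ✓; ∠(ZK, KN) = 95.60° ✗; |KN| = 19.10 ✓.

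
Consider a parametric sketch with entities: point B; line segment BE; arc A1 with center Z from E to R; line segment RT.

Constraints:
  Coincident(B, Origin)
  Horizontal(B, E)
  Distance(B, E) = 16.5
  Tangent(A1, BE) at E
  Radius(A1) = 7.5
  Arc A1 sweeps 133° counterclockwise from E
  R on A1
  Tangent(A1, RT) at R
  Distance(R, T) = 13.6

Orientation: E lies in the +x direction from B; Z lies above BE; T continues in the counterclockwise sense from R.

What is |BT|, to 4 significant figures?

25.90

B is at the origin; B and E share the same y with |BE| = 16.5 and E on the +x side, so E = (16.50, 0.000). Tangency of A1 to BE means the radius ZE is perpendicular to BE, so Z = E + (0, 7.5) = (16.50, 7.500). On A1, E sits at bearing -90° from Z; a 133° counterclockwise sweep puts R at bearing 43°, so R = Z + 7.5·(cos 43°, sin 43°) = (21.99, 12.61). A1 meets RT tangentially, so ZR is at right angles to RT, so RT runs along (−sin 43°, cos 43°); with |RT| = 13.6, T = (12.71, 22.56). Then |BT| = |T − B| = 25.90.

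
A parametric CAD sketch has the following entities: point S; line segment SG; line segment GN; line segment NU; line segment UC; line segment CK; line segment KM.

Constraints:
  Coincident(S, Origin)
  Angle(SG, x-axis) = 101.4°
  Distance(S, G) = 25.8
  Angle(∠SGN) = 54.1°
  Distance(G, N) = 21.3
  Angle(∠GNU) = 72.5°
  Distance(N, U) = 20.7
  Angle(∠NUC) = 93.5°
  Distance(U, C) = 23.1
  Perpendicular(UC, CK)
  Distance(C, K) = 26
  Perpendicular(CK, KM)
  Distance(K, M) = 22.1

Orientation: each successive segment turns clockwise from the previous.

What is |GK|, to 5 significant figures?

11.124

S is at the origin; SG runs at 101.4° with length 25.8, so G = (-5.0996, 25.291). ∠SGN = 54.1° gives GN at -24.500° from the x-axis; with |GN| = 21.3, N = (14.283, 16.458). ∠GNU = 72.5° gives NU at -132.00° from the x-axis; with |NU| = 20.7, U = (0.43161, 1.0749). ∠NUC = 93.5° gives UC at 141.50° from the x-axis; with |UC| = 23.1, C = (-17.647, 15.455). The perpendicularity gives CK at right angles to UC, so CK runs at 51.500°; with |CK| = 26.0, K = (-1.4613, 35.803). Then |GK| = |K − G| = 11.124.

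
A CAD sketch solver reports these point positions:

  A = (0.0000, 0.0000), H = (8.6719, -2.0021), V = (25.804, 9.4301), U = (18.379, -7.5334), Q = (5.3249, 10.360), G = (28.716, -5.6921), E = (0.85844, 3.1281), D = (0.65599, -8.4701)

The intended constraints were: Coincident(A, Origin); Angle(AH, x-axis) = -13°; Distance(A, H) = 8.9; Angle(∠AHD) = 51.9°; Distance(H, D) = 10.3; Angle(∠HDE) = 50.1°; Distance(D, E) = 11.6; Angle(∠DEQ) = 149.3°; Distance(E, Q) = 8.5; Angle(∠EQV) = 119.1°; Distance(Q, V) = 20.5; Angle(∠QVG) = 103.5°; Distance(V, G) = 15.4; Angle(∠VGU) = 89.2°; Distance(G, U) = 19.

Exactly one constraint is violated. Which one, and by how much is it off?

Distance(G, U) = 19 — off by 8.50.

A = (0.00, 0.00) ✓; AH at -13.00° ✓; |AH| = 8.900 ✓; ∠AHD = 51.90° ✓; |HD| = 10.30 ✓; ∠HDE = 50.10° ✓; |DE| = 11.60 ✓; ∠DEQ = 149.3° ✓; |EQ| = 8.500 ✓; ∠EQV = 119.1° ✓; |QV| = 20.50 ✓; ∠QVG = 103.5° ✓; |VG| = 15.40 ✓; ∠VGU = 89.20° ✓; |GU| = 10.50 ✗.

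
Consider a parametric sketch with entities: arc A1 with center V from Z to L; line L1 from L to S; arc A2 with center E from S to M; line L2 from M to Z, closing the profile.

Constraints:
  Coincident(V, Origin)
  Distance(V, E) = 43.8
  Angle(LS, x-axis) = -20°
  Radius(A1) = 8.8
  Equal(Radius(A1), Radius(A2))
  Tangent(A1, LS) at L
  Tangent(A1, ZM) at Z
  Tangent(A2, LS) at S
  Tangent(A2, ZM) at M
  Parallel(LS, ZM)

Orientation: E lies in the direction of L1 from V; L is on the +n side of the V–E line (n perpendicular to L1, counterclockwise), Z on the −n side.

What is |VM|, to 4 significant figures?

44.68

The slot axis is L1's direction at -20.0°, so u = (cos -20.0°, sin -20.0°) = (0.9397, -0.3420) and n = (−sin -20.0°, cos -20.0°) = (0.3420, 0.9397). V is at the origin and E lies 43.8 along u from V, so E = 43.8·u = (41.16, -14.98). Tangency of A1 to both parallel lines with radius 8.8 puts L and Z at V ± 8.8·n: L = (3.010, 8.269), Z = (-3.010, -8.269). Equal radii place S and M the same way about E: S = E + 8.8·n = (44.17, -6.711), M = E − 8.8·n = (38.15, -23.25). Then |VM| = |M − V| = 44.68.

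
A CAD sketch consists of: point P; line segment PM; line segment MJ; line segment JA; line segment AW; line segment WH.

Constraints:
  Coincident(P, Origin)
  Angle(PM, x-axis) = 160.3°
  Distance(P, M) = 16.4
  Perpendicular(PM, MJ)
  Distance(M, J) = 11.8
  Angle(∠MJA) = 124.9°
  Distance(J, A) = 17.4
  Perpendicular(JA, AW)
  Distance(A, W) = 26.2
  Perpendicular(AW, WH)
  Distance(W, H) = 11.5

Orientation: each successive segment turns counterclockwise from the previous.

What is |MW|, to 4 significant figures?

29.26

P is at the origin; PM runs at 160.3° with length 16.4, so M = (-15.44, 5.528). PM ⟂ MJ, so MJ runs at -109.7°; with |MJ| = 11.8, J = (-19.42, -5.581). ∠MJA = 124.9° gives JA at -54.60° from the x-axis; with |JA| = 17.4, A = (-9.338, -19.76). JA ⟂ AW, so AW runs at 35.40°; with |AW| = 26.2, W = (12.02, -4.587). Then |MW| = |W − M| = 29.26.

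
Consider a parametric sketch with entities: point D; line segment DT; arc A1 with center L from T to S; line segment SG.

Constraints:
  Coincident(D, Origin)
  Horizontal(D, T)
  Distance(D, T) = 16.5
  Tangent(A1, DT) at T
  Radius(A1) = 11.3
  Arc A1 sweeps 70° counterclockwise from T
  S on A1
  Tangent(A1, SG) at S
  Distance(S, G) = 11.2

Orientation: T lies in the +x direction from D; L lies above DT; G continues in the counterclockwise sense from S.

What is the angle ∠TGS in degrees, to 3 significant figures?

18.8°

D is at the origin; DT is horizontal with |DT| = 16.5 and T on the +x side, so T = (16.5, 0.00). Since A1 is tangent to DT there, LT ⟂ DT, so L = T + (0, 11.3) = (16.5, 11.3). On A1, T sits at bearing -90° from L; a 70° counterclockwise sweep puts S at bearing -20°, so S = L + 11.3·(cos -20°, sin -20°) = (27.1, 7.44). A1 meets SG tangentially, so LS is at right angles to SG, so SG runs along (−sin -20°, cos -20°); with |SG| = 11.2, G = (30.9, 18.0). Then cos ∠TGS = GT·GS / (|GT||GS|), giving 18.8°.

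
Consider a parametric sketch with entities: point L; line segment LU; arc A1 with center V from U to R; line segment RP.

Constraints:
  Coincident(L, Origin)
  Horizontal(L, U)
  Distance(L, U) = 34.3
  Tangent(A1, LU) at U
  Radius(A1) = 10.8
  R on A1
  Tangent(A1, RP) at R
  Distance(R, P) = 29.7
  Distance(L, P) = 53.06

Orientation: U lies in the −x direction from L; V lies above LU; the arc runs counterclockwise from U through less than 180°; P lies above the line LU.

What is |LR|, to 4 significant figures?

27.58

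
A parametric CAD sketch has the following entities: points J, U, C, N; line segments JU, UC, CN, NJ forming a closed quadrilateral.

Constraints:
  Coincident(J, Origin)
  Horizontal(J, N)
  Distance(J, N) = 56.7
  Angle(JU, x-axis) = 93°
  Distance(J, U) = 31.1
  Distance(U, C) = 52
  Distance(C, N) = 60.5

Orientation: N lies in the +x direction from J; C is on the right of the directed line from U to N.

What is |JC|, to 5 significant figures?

20.919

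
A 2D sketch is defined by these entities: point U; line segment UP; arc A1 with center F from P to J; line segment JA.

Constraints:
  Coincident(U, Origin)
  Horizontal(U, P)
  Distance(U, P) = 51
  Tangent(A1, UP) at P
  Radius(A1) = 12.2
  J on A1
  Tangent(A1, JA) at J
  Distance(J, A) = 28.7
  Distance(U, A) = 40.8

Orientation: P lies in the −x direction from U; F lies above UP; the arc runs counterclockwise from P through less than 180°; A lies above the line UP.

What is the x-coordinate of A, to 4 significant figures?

-26.28

U is at the origin; U and P share the same y with |UP| = 51.0 and P on the −x side, so P = (-51.00, 0.000). Tangency of A1 to UP means the radius FP is perpendicular to UP, so F = P + (0, 12.2) = (-51.00, 12.20). Since FJ ⟂ JA (tangency), |FA| = √(12.2² + 28.7²) = 31.19 regardless of where J sits on A1. So A lies on both circle(U, 40.8) and circle(F, 31.19); the above-UP intersection is A = (-26.28, 31.21). J is the foot of the tangent from A: J = (-40.37, 6.209).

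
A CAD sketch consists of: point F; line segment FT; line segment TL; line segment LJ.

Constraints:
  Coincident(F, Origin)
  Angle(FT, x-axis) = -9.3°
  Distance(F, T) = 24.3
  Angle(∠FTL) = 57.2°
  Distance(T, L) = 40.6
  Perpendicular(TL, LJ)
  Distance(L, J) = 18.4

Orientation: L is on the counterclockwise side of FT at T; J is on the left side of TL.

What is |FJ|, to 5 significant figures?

27.511

F is at the origin; FT runs at -9.3° with length 24.3, so T = 24.3·(cos -9.3°, sin -9.3°) = (23.981, -3.9270). ∠FTL = 57.2°, so TL runs at -9.3° + (180° − 57.2°) = 113.50° from the x-axis; with |TL| = 40.6, L = T + 40.6·(cos 113.50°, sin 113.50°) = (7.7914, 33.306). TL is perpendicular to LJ; with |LJ| = 18.4 on the left of TL, J = L + 18.4·(-0.91706, -0.39875) = (-9.0825, 25.969). Then |FJ| = |J − F| = 27.511.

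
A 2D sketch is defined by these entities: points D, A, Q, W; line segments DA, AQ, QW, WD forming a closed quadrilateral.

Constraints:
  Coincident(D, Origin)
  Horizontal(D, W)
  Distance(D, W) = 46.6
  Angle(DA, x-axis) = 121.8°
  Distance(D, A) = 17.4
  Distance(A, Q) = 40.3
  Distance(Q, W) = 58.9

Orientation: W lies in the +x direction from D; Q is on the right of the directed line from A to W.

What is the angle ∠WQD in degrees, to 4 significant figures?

50.02°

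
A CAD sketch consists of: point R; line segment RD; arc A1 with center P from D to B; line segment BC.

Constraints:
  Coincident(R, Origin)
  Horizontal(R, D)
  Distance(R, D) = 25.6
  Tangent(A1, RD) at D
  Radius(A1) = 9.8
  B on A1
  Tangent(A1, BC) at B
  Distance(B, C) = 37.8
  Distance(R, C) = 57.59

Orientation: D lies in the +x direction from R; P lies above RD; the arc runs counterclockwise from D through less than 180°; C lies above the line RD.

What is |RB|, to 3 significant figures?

37.0

Checks: R = (0.00, 0.00) ✓; |PB| = 9.800 ✓; ∠(PB, BC) = 90.00° ✓; |BC| = 37.80 ✓; |RC| = 57.59 ✓.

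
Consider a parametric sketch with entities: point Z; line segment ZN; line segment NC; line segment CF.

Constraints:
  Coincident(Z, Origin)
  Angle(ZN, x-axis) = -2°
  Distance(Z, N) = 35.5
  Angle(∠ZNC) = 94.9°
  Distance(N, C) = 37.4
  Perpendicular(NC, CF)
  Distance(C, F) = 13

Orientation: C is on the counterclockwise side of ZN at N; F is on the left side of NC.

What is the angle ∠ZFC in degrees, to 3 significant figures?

119°

∠ZNC = 94.9°, so NC runs at -2.0° + (180° − 94.9°) = 83.1° from the x-axis; with |NC| = 37.4, C = N + 37.4·(cos 83.1°, sin 83.1°) = (40.0, 35.9). NC is perpendicular to CF; with |CF| = 13.0 on the left of NC, F = C + 13.0·(-0.993, 0.120) = (27.1, 37.5). Then cos ∠ZFC = FZ·FC / (|FZ||FC|), giving 119°.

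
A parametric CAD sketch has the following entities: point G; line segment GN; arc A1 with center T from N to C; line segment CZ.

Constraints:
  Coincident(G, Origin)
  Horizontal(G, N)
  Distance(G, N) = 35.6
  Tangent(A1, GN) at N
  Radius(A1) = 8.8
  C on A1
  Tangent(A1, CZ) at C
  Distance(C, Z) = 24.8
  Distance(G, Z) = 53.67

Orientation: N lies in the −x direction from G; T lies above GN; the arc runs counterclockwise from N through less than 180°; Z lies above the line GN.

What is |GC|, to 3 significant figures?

31.1

Checks: G = (0.00, 0.00) ✓; |TC| = 8.800 ✓; ∠(TC, CZ) = 90.00° ✓; |CZ| = 24.80 ✓; |GZ| = 53.67 ✓.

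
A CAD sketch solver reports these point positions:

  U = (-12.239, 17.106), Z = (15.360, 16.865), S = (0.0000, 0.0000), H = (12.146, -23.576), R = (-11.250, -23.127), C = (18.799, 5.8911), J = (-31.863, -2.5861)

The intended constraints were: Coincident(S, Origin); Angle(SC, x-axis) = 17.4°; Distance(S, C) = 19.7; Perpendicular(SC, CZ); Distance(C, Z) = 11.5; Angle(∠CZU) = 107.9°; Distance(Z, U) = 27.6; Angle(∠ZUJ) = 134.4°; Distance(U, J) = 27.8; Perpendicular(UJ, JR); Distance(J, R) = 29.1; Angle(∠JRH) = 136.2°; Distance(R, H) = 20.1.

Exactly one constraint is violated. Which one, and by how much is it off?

Distance(R, H) = 20.1 — off by 3.30.

S = (0.00, 0.00) ✓; SC at 17.40° ✓; |SC| = 19.70 ✓; ∠(SC, CZ) = 90.00° ✓; |CZ| = 11.50 ✓; ∠CZU = 107.9° ✓; |ZU| = 27.60 ✓; ∠ZUJ = 134.4° ✓; |UJ| = 27.80 ✓; ∠(UJ, JR) = 90.00° ✓; |JR| = 29.10 ✓; ∠JRH = 136.2° ✓; |RH| = 23.40 ✗.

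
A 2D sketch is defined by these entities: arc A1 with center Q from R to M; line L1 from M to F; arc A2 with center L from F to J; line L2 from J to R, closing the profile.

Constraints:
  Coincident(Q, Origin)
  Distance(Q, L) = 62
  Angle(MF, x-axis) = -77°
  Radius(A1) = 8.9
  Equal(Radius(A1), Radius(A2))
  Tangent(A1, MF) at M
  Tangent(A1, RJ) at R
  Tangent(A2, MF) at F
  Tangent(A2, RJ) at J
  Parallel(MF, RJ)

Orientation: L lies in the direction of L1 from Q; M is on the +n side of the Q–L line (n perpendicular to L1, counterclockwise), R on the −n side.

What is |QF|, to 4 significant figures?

62.64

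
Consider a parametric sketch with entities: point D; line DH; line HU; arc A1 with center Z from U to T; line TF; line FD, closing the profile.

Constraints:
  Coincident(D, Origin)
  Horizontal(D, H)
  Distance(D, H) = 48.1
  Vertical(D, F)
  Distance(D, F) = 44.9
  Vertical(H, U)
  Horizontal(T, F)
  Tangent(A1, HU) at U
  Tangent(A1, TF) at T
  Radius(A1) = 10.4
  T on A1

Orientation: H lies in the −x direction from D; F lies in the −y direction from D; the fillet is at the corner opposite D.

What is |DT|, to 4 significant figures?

58.63

D is at the origin; DH is horizontal with |DH| = 48.1 and H on the −x side, so H = (-48.10, 0.000). DF is vertical with |DF| = 44.9 and F on the −y side, so F = (0.000, -44.90). The virtual corner opposite D is at (-48.10, -44.90). Tangency of A1 to HU means the radius ZU is perpendicular to HU and A1 meets TF tangentially, so ZT is at right angles to TF, with radius 10.4, so the center Z sits 10.4 in from both sides at Z = (-37.70, -34.50). That places the tangent points at U = (-48.10, -34.50) on HU and T = (-37.70, -44.90) on TF. Then |DT| = |T − D| = 58.63.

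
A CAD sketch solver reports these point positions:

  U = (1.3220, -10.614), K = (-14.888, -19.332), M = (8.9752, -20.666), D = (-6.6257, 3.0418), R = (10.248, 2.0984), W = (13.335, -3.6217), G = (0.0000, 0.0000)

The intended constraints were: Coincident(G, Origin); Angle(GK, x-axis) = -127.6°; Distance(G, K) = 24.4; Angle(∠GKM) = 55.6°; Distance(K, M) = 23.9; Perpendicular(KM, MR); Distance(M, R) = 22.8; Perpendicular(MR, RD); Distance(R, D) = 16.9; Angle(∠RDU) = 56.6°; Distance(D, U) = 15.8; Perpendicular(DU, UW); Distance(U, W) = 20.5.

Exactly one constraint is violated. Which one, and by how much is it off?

Distance(U, W) = 20.5 — off by 6.60.

G = (0.00, 0.00) ✓; GK at -127.6° ✓; |GK| = 24.40 ✓; ∠GKM = 55.60° ✓; |KM| = 23.90 ✓; ∠(KM, MR) = 90.00° ✓; |MR| = 22.80 ✓; ∠(MR, RD) = 90.00° ✓; |RD| = 16.90 ✓; ∠RDU = 56.60° ✓; |DU| = 15.80 ✓; ∠(DU, UW) = 90.00° ✓; |UW| = 13.90 ✗.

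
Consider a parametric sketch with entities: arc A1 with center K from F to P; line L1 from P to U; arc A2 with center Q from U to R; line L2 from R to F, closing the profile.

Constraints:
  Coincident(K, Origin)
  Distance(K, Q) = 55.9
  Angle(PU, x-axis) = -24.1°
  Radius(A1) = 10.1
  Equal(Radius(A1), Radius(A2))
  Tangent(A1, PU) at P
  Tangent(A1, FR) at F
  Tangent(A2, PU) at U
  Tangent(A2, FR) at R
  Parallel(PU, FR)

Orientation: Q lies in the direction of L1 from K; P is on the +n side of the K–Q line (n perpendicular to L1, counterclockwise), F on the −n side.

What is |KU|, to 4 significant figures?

56.81

The slot axis is L1's direction at -24.1°, so u = (cos -24.1°, sin -24.1°) = (0.9128, -0.4083) and n = (−sin -24.1°, cos -24.1°) = (0.4083, 0.9128). K is at the origin and Q lies 55.9 along u from K, so Q = 55.9·u = (51.03, -22.83). Tangency of A1 to both parallel lines with radius 10.1 puts P and F at K ± 10.1·n: P = (4.124, 9.220), F = (-4.124, -9.220). Equal radii place U and R the same way about Q: U = Q + 10.1·n = (55.15, -13.61), R = Q − 10.1·n = (46.90, -32.05). Then |KU| = |U − K| = 56.81.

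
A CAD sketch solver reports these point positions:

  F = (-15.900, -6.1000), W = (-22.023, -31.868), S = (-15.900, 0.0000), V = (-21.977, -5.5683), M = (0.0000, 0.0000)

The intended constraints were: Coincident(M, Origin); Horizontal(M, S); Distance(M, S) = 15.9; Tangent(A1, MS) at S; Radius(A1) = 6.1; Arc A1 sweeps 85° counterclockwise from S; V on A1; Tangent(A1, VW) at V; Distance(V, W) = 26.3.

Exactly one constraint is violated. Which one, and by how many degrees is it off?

Tangent(A1, VW) at V — off by 4.90°.

M = (0.00, 0.00) ✓; M.y = 0.00, S.y = 0.00 ✓; |MS| = 15.90 ✓; ∠(FS, SM) = 90.00° ✓; |FS| = 6.100 ✓; bearing(F→V) − bearing(F→S) = 85.00° ✓; |FV| = 6.100 ✓; ∠(FV, VW) = 85.10° ✗; |VW| = 26.30 ✓.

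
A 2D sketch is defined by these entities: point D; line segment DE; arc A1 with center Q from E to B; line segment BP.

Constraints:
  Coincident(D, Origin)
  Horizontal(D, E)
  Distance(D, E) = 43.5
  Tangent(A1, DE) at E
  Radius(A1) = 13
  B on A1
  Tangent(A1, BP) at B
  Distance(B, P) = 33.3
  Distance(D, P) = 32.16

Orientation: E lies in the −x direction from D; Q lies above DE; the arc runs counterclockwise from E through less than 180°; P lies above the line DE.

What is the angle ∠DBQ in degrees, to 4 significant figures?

147.1°

Checks: |QB| = 13.00 ✓; ∠(QB, BP) = 90.00° ✓; |BP| = 33.30 ✓; |DP| = 32.16 ✓.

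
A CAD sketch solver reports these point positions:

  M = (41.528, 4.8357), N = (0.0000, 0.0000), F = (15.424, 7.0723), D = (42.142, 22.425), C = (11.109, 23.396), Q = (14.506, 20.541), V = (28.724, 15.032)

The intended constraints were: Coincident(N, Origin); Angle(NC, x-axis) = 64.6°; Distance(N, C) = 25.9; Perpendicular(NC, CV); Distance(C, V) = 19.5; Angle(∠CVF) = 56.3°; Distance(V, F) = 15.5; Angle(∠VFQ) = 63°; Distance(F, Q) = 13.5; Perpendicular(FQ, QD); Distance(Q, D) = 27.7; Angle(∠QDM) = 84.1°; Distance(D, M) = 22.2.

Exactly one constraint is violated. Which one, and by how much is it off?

Distance(D, M) = 22.2 — off by 4.60.

N = (0.00, 0.00) ✓; NC at 64.60° ✓; |NC| = 25.90 ✓; ∠(NC, CV) = 90.00° ✓; |CV| = 19.50 ✓; ∠CVF = 56.30° ✓; |VF| = 15.50 ✓; ∠VFQ = 63.00° ✓; |FQ| = 13.50 ✓; ∠(FQ, QD) = 90.00° ✓; |QD| = 27.70 ✓; ∠QDM = 84.10° ✓; |DM| = 17.60 ✗.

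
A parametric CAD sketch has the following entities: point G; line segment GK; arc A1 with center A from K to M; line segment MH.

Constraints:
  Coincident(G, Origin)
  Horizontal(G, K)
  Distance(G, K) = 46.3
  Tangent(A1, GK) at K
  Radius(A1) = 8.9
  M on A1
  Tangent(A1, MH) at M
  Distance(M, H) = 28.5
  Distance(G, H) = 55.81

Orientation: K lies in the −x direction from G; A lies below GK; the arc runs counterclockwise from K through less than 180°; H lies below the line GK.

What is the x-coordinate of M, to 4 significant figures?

-54.14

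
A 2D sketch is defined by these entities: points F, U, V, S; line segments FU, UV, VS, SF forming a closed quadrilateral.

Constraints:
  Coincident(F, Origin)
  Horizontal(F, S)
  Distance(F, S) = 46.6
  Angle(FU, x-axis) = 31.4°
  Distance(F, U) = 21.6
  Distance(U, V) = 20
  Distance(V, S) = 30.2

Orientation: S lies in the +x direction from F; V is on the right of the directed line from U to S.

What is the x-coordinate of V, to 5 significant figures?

17.690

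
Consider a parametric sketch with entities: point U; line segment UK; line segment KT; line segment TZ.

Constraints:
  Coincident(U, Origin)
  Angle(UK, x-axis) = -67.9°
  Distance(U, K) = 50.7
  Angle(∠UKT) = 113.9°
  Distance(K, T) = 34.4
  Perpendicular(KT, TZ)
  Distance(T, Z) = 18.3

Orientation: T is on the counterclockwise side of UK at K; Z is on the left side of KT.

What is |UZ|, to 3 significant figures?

61.7

U is at the origin; UK runs at -67.9° with length 50.7, so K = 50.7·(cos -67.9°, sin -67.9°) = (19.1, -47.0). ∠UKT = 113.9°, so KT runs at -67.9° + (180° − 113.9°) = -1.80° from the x-axis; with |KT| = 34.4, T = K + 34.4·(cos -1.80°, sin -1.80°) = (53.5, -48.1). KT ⟂ TZ; with |TZ| = 18.3 on the left of KT, Z = T + 18.3·(0.0314, 1.00) = (54.0, -29.8). Then |UZ| = |Z − U| = 61.7.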